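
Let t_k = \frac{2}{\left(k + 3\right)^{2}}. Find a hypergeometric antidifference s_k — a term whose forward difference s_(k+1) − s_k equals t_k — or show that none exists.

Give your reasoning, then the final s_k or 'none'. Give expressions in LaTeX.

none — t_k is not Gosper-summable

r(k) = (k + 3)**2/(k + 4)**2 after simplifying.
Normal form (A,B,C) = (k**2 + 6*k + 9, k**2 + 8*k + 16, 1).
Need (k**2 + 6*k + 9)·f(k+1) − (k**2 + 6*k + 9)·f(k) = 1.
Bound: deg f ≤ 0.
Put f(k) = c0: A·f(k+1) − B(k−1)·f(k) − C = -1; need -1 = 0 — inconsistent ⇒ no f, not summable.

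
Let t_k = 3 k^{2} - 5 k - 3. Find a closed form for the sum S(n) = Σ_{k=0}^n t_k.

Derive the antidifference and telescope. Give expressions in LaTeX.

S(n) = n^{3} - n^{2} - 5 n - 3

The ratio is (3*k**2 + k - 5)/(3*k**2 - 5*k - 3).
Normal form (A,B,C) = (1, 1, k**2 - 5*k/3 - 1).
Key eq: (1)·f(k+1) = (1)·f(k) + (k**2 - 5*k/3 - 1).
Bound: deg f ≤ 3.
Match coefficients ⇒ f(k) = k**2*(k - 4)/3.
R(k) = B(k−1)·f(k)/C(k) = k**2*(k - 4)/(3*k**2 - 5*k - 3); s_k = R·t_k = k**2*(k - 4).
Check: Δs_k = 3*k**2 - 5*k - 3. ✓
s_(n+1) = n**3 - n**2 - 5*n - 3 and s_(0) = 0, so S(n) = n**3 - n**2 - 5*n - 3.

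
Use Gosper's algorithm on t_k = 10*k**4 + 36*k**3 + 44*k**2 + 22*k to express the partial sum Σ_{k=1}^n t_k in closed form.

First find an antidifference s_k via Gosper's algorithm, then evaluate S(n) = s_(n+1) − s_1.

The ratio is (5*k**4 + 38*k**3 + 106*k**2 + 129*k + 56)/(k*(5*k**3 + 18*k**2 + 22*k + 11)).
Gosper form: A/B · C(k+1)/C(k) with A=1, B=1, C=k**4 + 18*k**3/5 + 22*k**2/5 + 11*k/5.
f must satisfy (1)·f(k+1) − (1)·f(k) = k**4 + 18*k**3/5 + 22*k**2/5 + 11*k/5.
d = 5 from the (0,0,4) case.
Solve for f: f(k) = k*(k - 1)*(k + 2)*(k**2 + k + 1)/5 (degree 5 ≤ 5).
Certificate R = B(k−1)f/C = (k - 1)*(k + 2)*(k**2 + k + 1)/(5*k**3 + 18*k**2 + 22*k + 11) gives s_k = 2*k*(k**4 + 2*k**3 - k - 2).
s_(k+1) − s_k = 2*k*(5*k**3 + 18*k**2 + 22*k + 11) = t_k.
s_(n+1) = 2*n*(n**4 + 7*n**3 + 18*n**2 + 21*n + 9) and s_(1) = 0, so S(n) = 2*n*(n**4 + 7*n**3 + 18*n**2 + 21*n + 9).

S(n) = 2*n*(n**4 + 7*n**3 + 18*n**2 + 21*n + 9)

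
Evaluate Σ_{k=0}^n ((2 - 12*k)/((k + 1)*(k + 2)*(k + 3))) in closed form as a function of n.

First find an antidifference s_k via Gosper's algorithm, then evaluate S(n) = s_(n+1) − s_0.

S(n) = (-5*n**2 - n + 4)/(2*(n**2 + 5*n + 6))

t_(k+1)/t_k = (k + 1)*(6*k + 5)/((k + 4)*(6*k - 1)).
So A=k + 1 and B=k + 4, with C=k - 1/6.
Set up (k + 1)·f(k+1) − (k + 3)·f(k) − (k - 1/6) = 0.
deg f ≤ 2 (via 1,1,1).
Solve for f: f(k) = k*(5*k - 9)/24 (degree 2 ≤ 2).
Then R = B(k−1)f/C = k*(k + 3)*(5*k - 9)/(4*(6*k - 1)), so s_k = R(k)·t_k = -k*(5*k - 9)/(2*(k + 1)*(k + 2)).
Check: Δs_k = 2*(1 - 6*k)/(k**3 + 6*k**2 + 11*k + 6). ✓
Telescope: S(n) = s_(n+1) − s_(0) = (-5*n**2 - n + 4)/(2*(n**2 + 5*n + 6)) − (0) = (-5*n**2 - n + 4)/(2*(n**2 + 5*n + 6)).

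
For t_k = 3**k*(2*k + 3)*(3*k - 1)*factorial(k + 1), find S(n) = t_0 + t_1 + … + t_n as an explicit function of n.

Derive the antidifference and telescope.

Ratio r(k) = 3*(k + 2)*(2*k + 5)*(3*k + 2)/((2*k + 3)*(3*k - 1)).
Take A(k)=3*k + 6, B(k)=1, C(k)=k**2 + 7*k/6 - 1/2.
Set up (3*k + 6)·f(k+1) − (1)·f(k) − (k**2 + 7*k/6 - 1/2) = 0.
d = 1 from the (1,0,2) case.
Solve for f: f(k) = (2*k - 3)/6 (degree 1 ≤ 1).
Certificate R = B(k−1)f/C = (2*k - 3)/((2*k + 3)*(3*k - 1)) gives s_k = 3**k*(2*k - 3)*factorial(k + 1).
Verify: 3**k*(2*k + 3)*(3*k - 1)*factorial(k + 1) matches t_k.
Telescope: S(n) = s_(n+1) − s_(0) = 3**(n + 1)*(2*n - 1)*factorial(n + 2) − (-3) = 6*3**n*n*factorial(n + 2) - 3*3**n*factorial(n + 2) + 3.

S(n) = 6*3**n*n*factorial(n + 2) - 3*3**n*factorial(n + 2) + 3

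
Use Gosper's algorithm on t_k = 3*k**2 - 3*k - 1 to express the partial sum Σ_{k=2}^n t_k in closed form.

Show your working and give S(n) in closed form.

S(n) = n**3 - 2*n + 1

Ratio r(k) = (3*k**2 + 3*k - 1)/(3*k**2 - 3*k - 1).
Normal form (A,B,C) = (1, 1, k**2 - k - 1/3).
Solve (1)·f(k+1) − (1)·f(k) = k**2 - k - 1/3.
Degrees (0,0,2) ⇒ d ≤ 3.
Match coefficients ⇒ f(k) = k*(k**2 - 3*k + 1)/3.
Certificate R = B(k−1)f/C = k*(k**2 - 3*k + 1)/(3*k**2 - 3*k - 1) gives s_k = k*(k**2 - 3*k + 1).
s_(k+1) − s_k = 3*k**2 - 3*k - 1 = t_k.
Σ_(k=2)^n t_k = s_(n+1) − s_(2) = (n**3 - 2*n - 1) − (-2), i.e. n**3 - 2*n + 1.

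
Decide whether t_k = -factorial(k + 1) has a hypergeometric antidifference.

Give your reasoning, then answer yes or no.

No; the degree bound rules out any f.

Ratio r(k) = k + 2.
Gosper form: A/B · C(k+1)/C(k) with A=k + 2, B=1, C=1.
Set up (k + 2)·f(k+1) − (1)·f(k) − (1) = 0.
deg f ≤ -1 (via 1,0,0).
Negative degree bound (-1): no f exists, t_k not Gosper-summable.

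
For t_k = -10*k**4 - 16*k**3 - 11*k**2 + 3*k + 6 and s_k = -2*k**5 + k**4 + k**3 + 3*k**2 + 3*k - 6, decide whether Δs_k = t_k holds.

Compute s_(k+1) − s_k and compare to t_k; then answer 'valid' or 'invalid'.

valid (s_(k+1) − s_k reduces to t_k)

s_(k+1) = k*(-2*k**4 - 9*k**3 - 15*k**2 - 8*k + 6)
s_(k+1) − s_k = -10*k**4 - 16*k**3 - 11*k**2 + 3*k + 6
(s_(k+1) − s_k) − t_k = 0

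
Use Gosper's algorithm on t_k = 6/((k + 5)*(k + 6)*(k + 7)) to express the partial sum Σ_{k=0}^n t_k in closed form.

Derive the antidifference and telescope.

S(n) = (n**2 + 13*n + 12)/(10*(n**2 + 13*n + 42))

r(k) = (k + 5)/(k + 8) after simplifying.
A = k + 5, B = k + 8, C = 1.
f must satisfy (k + 5)·f(k+1) − (k + 7)·f(k) = 1.
deg f ≤ 2 (via 1,1,0).
Solve for f: f(k) = k*(k + 11)/60 (degree 2 ≤ 2).
So s_k = (B(k−1)f/C)·t_k = (k*(k + 7)*(k + 11)/60)·t_k = k*(k + 11)/(10*(k + 5)*(k + 6)).
Check: Δs_k = 6/(k**3 + 18*k**2 + 107*k + 210). ✓
s_(n+1) = (n**2 + 13*n + 12)/(10*(n**2 + 13*n + 42)) and s_(0) = 0, so S(n) = (n**2 + 13*n + 12)/(10*(n**2 + 13*n + 42)).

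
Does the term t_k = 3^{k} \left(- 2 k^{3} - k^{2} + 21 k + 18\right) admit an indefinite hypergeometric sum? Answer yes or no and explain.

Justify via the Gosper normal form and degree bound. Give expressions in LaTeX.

Ratio r(k) = 3*(2*k**3 + 7*k**2 - 13*k - 36)/(2*k**3 + k**2 - 21*k - 18).
So A=3 and B=1, with C=k**3 + k**2/2 - 21*k/2 - 9.
Key eq: (3)·f(k+1) = (1)·f(k) + (k**3 + k**2/2 - 21*k/2 - 9).
d = 3 from the (0,0,3) case.
Solving with deg f ≤ 3: f(k) = k*(k**2 - 4*k - 3)/2.
R(k) = B(k−1)·f(k)/C(k) = k*(k**2 - 4*k - 3)/((k + 3)*(2*k**2 - 5*k - 6)); s_k = R·t_k = 3**k*k*(-k**2 + 4*k + 3).
Check: Δs_k = 3**k*(-2*k**3 - k**2 + 21*k + 18). ✓

Yes. s_k = 3^{k} k \left(- k^{2} + 4 k + 3\right).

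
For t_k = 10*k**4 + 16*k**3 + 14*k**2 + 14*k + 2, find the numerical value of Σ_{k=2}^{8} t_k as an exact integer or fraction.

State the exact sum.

Σ = 111776

Step 1: r(k) = (5*k**4 + 28*k**3 + 61*k**2 + 65*k + 28)/(5*k**4 + 8*k**3 + 7*k**2 + 7*k + 1).
A = 1, B = 1, C = k**4 + 8*k**3/5 + 7*k**2/5 + 7*k/5 + 1/5.
Key eq: (1)·f(k+1) = (1)·f(k) + (k**4 + 8*k**3/5 + 7*k**2/5 + 7*k/5 + 1/5).
d = 5 from the (0,0,4) case.
A polynomial solution: f(k) = k*(2*k**4 - k**3 + 4*k - 3)/10.
Certificate R = B(k−1)f/C = k*(2*k**4 - k**3 + 4*k - 3)/(2*(5*k**4 + 8*k**3 + 7*k**2 + 7*k + 1)) gives s_k = k*(2*k**4 - k**3 + 4*k - 3).
Check: Δs_k = 10*k**4 + 16*k**3 + 14*k**2 + 14*k + 2. ✓
Σ_(k=2)^(8) t_k = s_(9) − s_(2) = 111834 − (58) = 111776.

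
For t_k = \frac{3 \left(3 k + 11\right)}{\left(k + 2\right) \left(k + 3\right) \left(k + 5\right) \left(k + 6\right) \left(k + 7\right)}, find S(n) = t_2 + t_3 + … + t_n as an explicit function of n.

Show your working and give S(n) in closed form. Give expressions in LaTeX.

S(n) = \frac{3 \left(n^{3} + 16 n^{2} + 81 n - 98\right)}{224 \left(n^{3} + 16 n^{2} + 81 n + 126\right)}

Step 1: r(k) = (k + 2)*(k + 5)*(3*k + 14)/((k + 4)*(k + 8)*(3*k + 11)).
Normal form (A,B,C) = (k + 2, k + 8, k**2 + 23*k/3 + 44/3).
Solve (k + 2)·f(k+1) − (k + 7)·f(k) = k**2 + 23*k/3 + 44/3.
d = 5 from the (1,1,2) case.
Coefficient equations give f(k) = k*(k + 3)*(k + 4)*(k**2 + 13*k + 52)/180.
Then R = B(k−1)f/C = k*(k + 3)*(k + 7)*(k**2 + 13*k + 52)/(60*(3*k + 11)), so s_k = R(k)·t_k = k*(k**2 + 13*k + 52)/(20*(k**3 + 13*k**2 + 52*k + 60)).
Verify: 3*(3*k + 11)/(k**5 + 23*k**4 + 203*k**3 + 853*k**2 + 1692*k + 1260) matches t_k.
Evaluate: s_(n+1) = (n**3 + 16*n**2 + 81*n + 66)/(20*(n**3 + 16*n**2 + 81*n + 126)); subtract s_(2) = 41/1120 ⇒ S(n) = 3*(n**3 + 16*n**2 + 81*n - 98)/(224*(n**3 + 16*n**2 + 81*n + 126)).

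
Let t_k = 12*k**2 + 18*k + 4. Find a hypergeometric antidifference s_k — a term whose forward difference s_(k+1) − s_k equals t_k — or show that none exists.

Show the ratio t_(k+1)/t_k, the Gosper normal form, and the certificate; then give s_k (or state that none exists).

s_k = k*(4*k**2 + 3*k - 3)

Compute t_(k+1)/t_k: get (6*k**2 + 21*k + 17)/(6*k**2 + 9*k + 2).
Normal form (A,B,C) = (1, 1, k**2 + 3*k/2 + 1/3).
f must satisfy (1)·f(k+1) − (1)·f(k) = k**2 + 3*k/2 + 1/3.
Bound: deg f ≤ 3.
Solve for f: f(k) = k*(4*k**2 + 3*k - 3)/12 (degree 3 ≤ 3).
R(k) = B(k−1)·f(k)/C(k) = k*(4*k**2 + 3*k - 3)/(2*(6*k**2 + 9*k + 2)); s_k = R·t_k = k*(4*k**2 + 3*k - 3).
Check: Δs_k = 12*k**2 + 18*k + 4. ✓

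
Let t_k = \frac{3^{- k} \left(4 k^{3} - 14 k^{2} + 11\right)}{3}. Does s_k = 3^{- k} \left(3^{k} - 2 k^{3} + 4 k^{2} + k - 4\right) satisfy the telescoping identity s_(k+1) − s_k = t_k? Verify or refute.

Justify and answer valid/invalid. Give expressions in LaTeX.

Valid — Δs_k = t_k.

s_(k+1) = (3*3**k - 2*k**3 - 2*k**2 + 3*k - 1)/(3*3**k)
s_(k+1) − s_k = (4*k**3 - 14*k**2 + 11)/(3*3**k)
(s_(k+1) − s_k) − t_k = 0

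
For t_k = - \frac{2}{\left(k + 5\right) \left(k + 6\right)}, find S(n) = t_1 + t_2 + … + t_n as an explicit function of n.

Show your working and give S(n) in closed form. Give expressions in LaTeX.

Step 1: r(k) = (k + 5)/(k + 7).
Factor: A=k + 5; B=k + 7; C=1.
Key eq: (k + 5)·f(k+1) = (k + 6)·f(k) + (1).
deg f ≤ 1 (via 1,1,0).
Solving with deg f ≤ 1: f(k) = k/5.
Then R = B(k−1)f/C = k*(k + 6)/5, so s_k = R(k)·t_k = -2*k/(5*k + 25).
Check: Δs_k = -2/(k**2 + 11*k + 30). ✓
Telescope: S(n) = s_(n+1) − s_(1) = 2*(-n - 1)/(5*(n + 6)) − (-1/15) = -n/(3*n + 18).

S(n) = - \frac{n}{3 n + 18}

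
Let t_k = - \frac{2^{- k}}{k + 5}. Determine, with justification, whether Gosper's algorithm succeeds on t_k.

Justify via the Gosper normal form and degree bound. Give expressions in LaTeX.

Ratio r(k) = (k + 5)/(2*(k + 6)).
So A=k/2 + 5/2 and B=k + 6, with C=1.
f must satisfy (k/2 + 5/2)·f(k+1) − (k + 5)·f(k) = 1.
deg f ≤ -1 (via 1,1,0).
deg f ≤ -1 is impossible — no certificate.

No. Not Gosper-summable.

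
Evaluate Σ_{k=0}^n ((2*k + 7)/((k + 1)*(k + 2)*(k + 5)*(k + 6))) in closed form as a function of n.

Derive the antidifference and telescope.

Compute t_(k+1)/t_k: get (k + 1)*(k + 5)*(2*k + 9)/((k + 3)*(k + 7)*(2*k + 7)).
A = k + 1, B = k + 7, C = k**3 + 21*k**2/2 + 73*k/2 + 42.
Need (k + 1)·f(k+1) − (k + 6)·f(k) = k**3 + 21*k**2/2 + 73*k/2 + 42.
Bound: deg f ≤ 5.
A polynomial solution: f(k) = k*(k + 2)*(k + 3)*(k + 4)*(k + 6)/10.
Get s_k = R·t_k = k*(k + 6)/(5*(k**2 + 6*k + 5)) with R(k) = B(k−1)f(k)/C(k) = k*(k + 2)*(k + 6)**2/(5*(2*k + 7)).
s_(k+1) − s_k = (2*k + 7)/(k**4 + 14*k**3 + 65*k**2 + 112*k + 60) = t_k.
Evaluate: s_(n+1) = (n**2 + 8*n + 7)/(5*(n**2 + 8*n + 12)); subtract s_(0) = 0 ⇒ S(n) = (n**2 + 8*n + 7)/(5*(n**2 + 8*n + 12)).

S(n) = (n**2 + 8*n + 7)/(5*(n**2 + 8*n + 12))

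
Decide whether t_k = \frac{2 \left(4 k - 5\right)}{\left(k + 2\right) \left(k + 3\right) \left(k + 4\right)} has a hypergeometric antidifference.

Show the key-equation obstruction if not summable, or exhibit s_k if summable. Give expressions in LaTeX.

Yes. s_k = \frac{k \left(k - 11\right)}{2 \left(k + 2\right) \left(k + 3\right)}.

Ratio r(k) = (k + 2)*(4*k - 1)/((k + 5)*(4*k - 5)).
So A=k + 2 and B=k + 5, with C=k - 5/4.
Set up (k + 2)·f(k+1) − (k + 4)·f(k) − (k - 5/4) = 0.
deg f ≤ 2 (via 1,1,1).
Solve for f: f(k) = k*(k - 11)/16 (degree 2 ≤ 2).
So s_k = (B(k−1)f/C)·t_k = (k*(k - 11)*(k + 4)/(4*(4*k - 5)))·t_k = k*(k - 11)/(2*(k + 2)*(k + 3)).
s_(k+1) − s_k = 2*(4*k - 5)/(k**3 + 9*k**2 + 26*k + 24) = t_k.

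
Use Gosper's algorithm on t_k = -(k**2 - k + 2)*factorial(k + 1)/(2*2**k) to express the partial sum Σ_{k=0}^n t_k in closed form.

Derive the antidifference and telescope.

S(n) = 2**(-n - 1)*(-2**(n + 2) - n**3*factorial(n) - 2*n**2*factorial(n) + n*factorial(n) + 2*factorial(n))

t_(k+1)/t_k = (k + 2)*(-k + (k + 1)**2 + 1)/(2*(k**2 - k + 2)).
Factor: A=k/2 + 1; B=1; C=k**2 - k + 2.
f must satisfy (k/2 + 1)·f(k+1) − (1)·f(k) = k**2 - k + 2.
Degrees (1,0,2) ⇒ d ≤ 1.
Coefficient equations give f(k) = 2*(k - 2).
Then R = B(k−1)f/C = 2*(k - 2)/(k**2 - k + 2), so s_k = R(k)·t_k = -(k - 2)*factorial(k + 1)/2**k.
Check: Δs_k = -(k**2 - k + 2)*factorial(k + 1)/(2*2**k). ✓
Σ_(k=0)^n t_k = s_(n+1) − s_(0) = (-2**(-n - 1)*(n - 1)*factorial(n + 2)) − (2), i.e. 2**(-n - 1)*(-2**(n + 2) - n**3*factorial(n) - 2*n**2*factorial(n) + n*factorial(n) + 2*factorial(n)).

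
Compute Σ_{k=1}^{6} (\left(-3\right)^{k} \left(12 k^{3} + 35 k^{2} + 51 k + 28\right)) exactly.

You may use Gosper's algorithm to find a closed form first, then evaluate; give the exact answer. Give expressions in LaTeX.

Σ = 2512836

Compute t_(k+1)/t_k: get 3*(-12*k**3 - 71*k**2 - 157*k - 126)/(12*k**3 + 35*k**2 + 51*k + 28).
Take A(k)=-3, B(k)=1, C(k)=k**3 + 35*k**2/12 + 17*k/4 + 7/3.
f must satisfy (-3)·f(k+1) − (1)·f(k) = k**3 + 35*k**2/12 + 17*k/4 + 7/3.
Degrees (0,0,3) ⇒ d ≤ 3.
A polynomial solution: f(k) = -(3*k**3 + 2*k**2 + 3*k + 1)/12.
Get s_k = R·t_k = (-3)**k*(-3*k**3 - 2*k**2 - 3*k - 1) with R(k) = B(k−1)f(k)/C(k) = -(3*k**3 + 2*k**2 + 3*k + 1)/((k + 1)*(12*k**2 + 23*k + 28)).
Verify: (-3)**k*(12*k**3 + 35*k**2 + 51*k + 28) matches t_k.
Telescoping: Σ = s_(7) − s_(1) = 2512863 − (27) = 2512836.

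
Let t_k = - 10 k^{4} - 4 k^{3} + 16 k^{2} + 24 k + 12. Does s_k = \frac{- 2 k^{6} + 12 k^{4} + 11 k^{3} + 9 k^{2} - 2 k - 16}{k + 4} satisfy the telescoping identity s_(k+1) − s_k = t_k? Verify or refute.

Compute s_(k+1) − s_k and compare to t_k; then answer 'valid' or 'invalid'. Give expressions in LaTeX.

s_(k+1) = (-2*k**6 - 12*k**5 - 18*k**4 + 19*k**3 + 84*k**2 + 85*k + 12)/(k + 5)
s_(k+1) − s_k = 2*(-5*k**6 - 39*k**5 - 62*k**4 + 48*k**3 + 189*k**2 + 189*k + 64)/(k**2 + 9*k + 20)
(s_(k+1) − s_k) − t_k = 2*(8*k**5 + 48*k**4 + 4*k**3 - 85*k**2 - 105*k - 56)/(k**2 + 9*k + 20)

Invalid: residual \frac{2 \left(8 k^{5} + 48 k^{4} + 4 k^{3} - 85 k^{2} - 105 k - 56\right)}{k^{2} + 9 k + 20} ≠ 0.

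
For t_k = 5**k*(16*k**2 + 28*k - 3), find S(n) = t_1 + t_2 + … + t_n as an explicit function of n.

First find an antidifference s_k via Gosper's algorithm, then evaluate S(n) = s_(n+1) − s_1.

S(n) = 20*5**n*n**2 + 25*5**n*n - 5*5**n + 5

Step 1: r(k) = 5*(16*k**2 + 60*k + 41)/(16*k**2 + 28*k - 3).
Normal form (A,B,C) = (5, 1, k**2 + 7*k/4 - 3/16).
Need (5)·f(k+1) − (1)·f(k) = k**2 + 7*k/4 - 3/16.
deg f ≤ 2 (via 0,0,2).
A polynomial solution: f(k) = (4*k**2 - 3*k - 2)/16.
Get s_k = R·t_k = 5**k*(4*k**2 - 3*k - 2) with R(k) = B(k−1)f(k)/C(k) = (4*k**2 - 3*k - 2)/(16*k**2 + 28*k - 3).
Δs = 5**k*(16*k**2 + 28*k - 3), as required.
Telescope: S(n) = s_(n+1) − s_(1) = 5**(n + 1)*(4*n**2 + 5*n - 1) − (-5) = 20*5**n*n**2 + 25*5**n*n - 5*5**n + 5.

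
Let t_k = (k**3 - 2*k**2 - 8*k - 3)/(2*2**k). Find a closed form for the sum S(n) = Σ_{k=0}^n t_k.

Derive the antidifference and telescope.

S(n) = 2**(-n - 1)*(-2**(n + 3) - n**3 - 4*n**2 - 2*n + 5)

t_(k+1)/t_k = (k**3 + k**2 - 9*k - 12)/(2*(k**3 - 2*k**2 - 8*k - 3)).
So A=1/2 and B=1, with C=k**3 - 2*k**2 - 8*k - 3.
Solve (1/2)·f(k+1) − (1)·f(k) = k**3 - 2*k**2 - 8*k - 3.
From deg A=0, deg B=0, deg C=3: d=3.
A polynomial solution: f(k) = -2*(k**3 + k**2 - 3*k - 4).
So s_k = (B(k−1)f/C)·t_k = (-2*(k**3 + k**2 - 3*k - 4)/(k**3 - 2*k**2 - 8*k - 3))·t_k = (-k**3 - k**2 + 3*k + 4)/2**k.
s_(k+1) − s_k = (k**3 - 2*k**2 - 8*k - 3)/(2*2**k) = t_k.
Σ_(k=0)^n t_k = s_(n+1) − s_(0) = (2**(-n - 1)*(-n**3 - 4*n**2 - 2*n + 5)) − (4), i.e. 2**(-n - 1)*(-2**(n + 3) - n**3 - 4*n**2 - 2*n + 5).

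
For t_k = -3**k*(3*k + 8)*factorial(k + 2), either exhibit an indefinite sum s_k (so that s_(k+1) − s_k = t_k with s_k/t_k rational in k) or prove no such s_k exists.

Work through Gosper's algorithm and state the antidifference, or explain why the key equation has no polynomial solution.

s_k = -3**k*factorial(k + 2)

Step 1: r(k) = 3*(k + 3)*(3*k + 11)/(3*k + 8).
Factor: A=3*k + 9; B=1; C=k + 8/3.
Solve (3*k + 9)·f(k+1) − (1)·f(k) = k + 8/3.
Degrees (1,0,1) ⇒ d ≤ 0.
Solving with deg f ≤ 0: f(k) = 1/3.
Get s_k = R·t_k = -3**k*factorial(k + 2) with R(k) = B(k−1)f(k)/C(k) = 1/(3*k + 8).
Verify: -3**k*(3*k + 8)*factorial(k + 2) matches t_k.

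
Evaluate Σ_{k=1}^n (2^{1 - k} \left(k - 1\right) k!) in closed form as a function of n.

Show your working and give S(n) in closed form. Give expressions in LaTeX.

S(n) = 2^{1 - n} \left(- 2^{n} + n n! + n!\right)

Step 1: r(k) = k*(k + 1)/(2*(k - 1)).
Take A(k)=k/2 + 1/2, B(k)=1, C(k)=k - 1.
Set up (k/2 + 1/2)·f(k+1) − (1)·f(k) − (k - 1) = 0.
deg f ≤ 0 (via 1,0,1).
Match coefficients ⇒ f(k) = 2.
R(k) = B(k−1)·f(k)/C(k) = 2/(k - 1); s_k = R·t_k = 2**(2 - k)*factorial(k).
Δs = 2**(1 - k)*(k - 1)*factorial(k), as required.
Telescope: S(n) = s_(n+1) − s_(1) = 2**(1 - n)*factorial(n + 1) − (2) = 2**(1 - n)*(-2**n + n*factorial(n) + factorial(n)).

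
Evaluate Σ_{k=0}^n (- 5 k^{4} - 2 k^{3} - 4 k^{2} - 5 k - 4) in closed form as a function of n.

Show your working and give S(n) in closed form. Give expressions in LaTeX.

S(n) = - n^{5} - 3 n^{4} - 4 n^{3} - 5 n^{2} - 7 n - 4

Ratio r(k) = (5*k**4 + 22*k**3 + 40*k**2 + 39*k + 20)/(5*k**4 + 2*k**3 + 4*k**2 + 5*k + 4).
So A=1 and B=1, with C=k**4 + 2*k**3/5 + 4*k**2/5 + k + 4/5.
Solve (1)·f(k+1) − (1)·f(k) = k**4 + 2*k**3/5 + 4*k**2/5 + k + 4/5.
From deg A=0, deg B=0, deg C=4: d=5.
Solving with deg f ≤ 5: f(k) = k*(k**4 - 2*k**3 + 2*k**2 + k + 2)/5.
R(k) = B(k−1)·f(k)/C(k) = k*(k**4 - 2*k**3 + 2*k**2 + k + 2)/(5*k**4 + 2*k**3 + 4*k**2 + 5*k + 4); s_k = R·t_k = k*(-k**4 + 2*k**3 - 2*k**2 - k - 2).
Check: Δs_k = -5*k**4 - 2*k**3 - 4*k**2 - 5*k - 4. ✓
s_(n+1) = -n**5 - 3*n**4 - 4*n**3 - 5*n**2 - 7*n - 4 and s_(0) = 0, so S(n) = -n**5 - 3*n**4 - 4*n**3 - 5*n**2 - 7*n - 4.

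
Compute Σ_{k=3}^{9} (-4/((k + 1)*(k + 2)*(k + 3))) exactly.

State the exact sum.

Step 1: r(k) = (k + 1)/(k + 4).
Take A(k)=k + 1, B(k)=k + 4, C(k)=1.
Key eq: (k + 1)·f(k+1) = (k + 3)·f(k) + (1).
Degrees (1,1,0) ⇒ d ≤ 2.
Coefficient equations give f(k) = k*(k + 3)/4.
So s_k = (B(k−1)f/C)·t_k = (k*(k + 3)**2/4)·t_k = k*(-k - 3)/((k + 1)*(k + 2)).
Check: Δs_k = -4/(k**3 + 6*k**2 + 11*k + 6). ✓
Sum = s_(10) − s_(3); s_(10) = -65/66, s_(3) = -9/10 ⇒ -14/165.

Σ = -14/165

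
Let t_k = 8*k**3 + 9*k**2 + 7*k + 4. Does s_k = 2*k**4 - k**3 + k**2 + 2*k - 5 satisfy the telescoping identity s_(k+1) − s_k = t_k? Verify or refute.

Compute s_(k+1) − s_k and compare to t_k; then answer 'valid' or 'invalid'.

valid; difference matches t_k

s_(k+1) = 2*k**4 + 7*k**3 + 10*k**2 + 9*k - 1
s_(k+1) − s_k = 8*k**3 + 9*k**2 + 7*k + 4
(s_(k+1) − s_k) − t_k = 0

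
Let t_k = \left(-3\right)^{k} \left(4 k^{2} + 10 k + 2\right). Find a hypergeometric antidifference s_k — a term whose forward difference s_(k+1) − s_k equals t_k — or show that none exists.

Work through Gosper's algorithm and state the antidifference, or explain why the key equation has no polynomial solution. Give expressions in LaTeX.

s_k = \left(-3\right)^{k} \left(- k^{2} - k + 1\right)

Ratio r(k) = 3*(-2*k**2 - 9*k - 8)/(2*k**2 + 5*k + 1).
Normal form (A,B,C) = (-3, 1, k**2 + 5*k/2 + 1/2).
Key eq: (-3)·f(k+1) = (1)·f(k) + (k**2 + 5*k/2 + 1/2).
Bound: deg f ≤ 2.
A polynomial solution: f(k) = -(k**2 + k - 1)/4.
Certificate R = B(k−1)f/C = -(k**2 + k - 1)/(2*(2*k**2 + 5*k + 1)) gives s_k = (-3)**k*(-k**2 - k + 1).
Verify: (-3)**k*(4*k**2 + 10*k + 2) matches t_k.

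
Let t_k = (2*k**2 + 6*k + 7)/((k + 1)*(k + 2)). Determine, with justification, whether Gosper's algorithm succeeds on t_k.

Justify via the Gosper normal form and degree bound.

The ratio is (k + 1)*(6*k + 2*(k + 1)**2 + 13)/((k + 3)*(2*k**2 + 6*k + 7)).
A = k + 1, B = k + 3, C = k**2 + 3*k + 7/2.
Solve (k + 1)·f(k+1) − (k + 2)·f(k) = k**2 + 3*k + 7/2.
From deg A=1, deg B=1, deg C=2: d=2.
Solve for f: f(k) = k*(2*k + 5)/2 (degree 2 ≤ 2).
Certificate R = B(k−1)f/C = k*(k + 2)*(2*k + 5)/(2*k**2 + 6*k + 7) gives s_k = k*(2*k + 5)/(k + 1).
Verify: (2*k**2 + 6*k + 7)/(k**2 + 3*k + 2) matches t_k.

Yes. s_k = k*(2*k + 5)/(k + 1).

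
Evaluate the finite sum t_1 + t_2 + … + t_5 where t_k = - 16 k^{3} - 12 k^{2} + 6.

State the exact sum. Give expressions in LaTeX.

Σ = -4230

r(k) = (8*(k + 1)**3 + 6*(k + 1)**2 - 3)/(8*k**3 + 6*k**2 - 3) after simplifying.
Gosper form: A/B · C(k+1)/C(k) with A=1, B=1, C=k**3 + 3*k**2/4 - 3/8.
Need (1)·f(k+1) − (1)·f(k) = k**3 + 3*k**2/4 - 3/8.
Bound: deg f ≤ 4.
Coefficient equations give f(k) = k*(2*k**3 - 2*k**2 - k - 2)/8.
Certificate R = B(k−1)f/C = k*(2*k**3 - 2*k**2 - k - 2)/(8*k**3 + 6*k**2 - 3) gives s_k = 2*k*(-2*k**3 + 2*k**2 + k + 2).
Verify: -16*k**3 - 12*k**2 + 6 matches t_k.
Σ_(k=1)^(5) t_k = s_(6) − s_(1) = -4224 − (6) = -4230.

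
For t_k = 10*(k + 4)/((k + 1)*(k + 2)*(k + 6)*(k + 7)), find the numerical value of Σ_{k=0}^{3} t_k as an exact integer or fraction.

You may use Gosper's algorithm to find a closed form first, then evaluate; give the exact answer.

Step 1: r(k) = (k + 1)*(k + 5)*(k + 6)/((k + 3)*(k + 4)*(k + 8)).
Gosper form: A/B · C(k+1)/C(k) with A=k + 1, B=k + 8, C=k**4 + 16*k**3 + 95*k**2 + 248*k + 240.
Key eq: (k + 1)·f(k+1) = (k + 7)·f(k) + (k**4 + 16*k**3 + 95*k**2 + 248*k + 240).
d = 6 from the (1,1,4) case.
A polynomial solution: f(k) = k*(k + 2)*(k + 3)*(k + 4)*(k + 5)*(k + 7)/12.
So s_k = (B(k−1)f/C)·t_k = (k*(k + 2)*(k + 7)**2/(12*(k + 4)))·t_k = 5*k*(k + 7)/(6*(k**2 + 7*k + 6)).
Check: Δs_k = 10*(k + 4)/(k**4 + 16*k**3 + 83*k**2 + 152*k + 84). ✓
Telescoping: Σ = s_(4) − s_(0) = 11/15 − (0) = 11/15.

Σ = 11/15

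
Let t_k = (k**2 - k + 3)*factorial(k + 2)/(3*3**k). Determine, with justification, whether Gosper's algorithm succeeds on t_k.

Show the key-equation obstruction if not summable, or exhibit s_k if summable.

Yes. s_k = (k - 2)*factorial(k + 2)/3**k.

Step 1: r(k) = (k + 3)*(-k + (k + 1)**2 + 2)/(3*(k**2 - k + 3)).
So A=k/3 + 1 and B=1, with C=k**2 - k + 3.
f must satisfy (k/3 + 1)·f(k+1) − (1)·f(k) = k**2 - k + 3.
Degrees (1,0,2) ⇒ d ≤ 1.
Solving with deg f ≤ 1: f(k) = 3*(k - 2).
Certificate R = B(k−1)f/C = 3*(k - 2)/(k**2 - k + 3) gives s_k = (k - 2)*factorial(k + 2)/3**k.
Check: Δs_k = (k**2 - k + 3)*factorial(k + 2)/(3*3**k). ✓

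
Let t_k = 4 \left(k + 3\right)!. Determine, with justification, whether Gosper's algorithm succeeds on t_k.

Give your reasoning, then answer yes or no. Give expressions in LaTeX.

Compute t_(k+1)/t_k: get k + 4.
Take A(k)=k + 4, B(k)=1, C(k)=1.
Set up (k + 4)·f(k+1) − (1)·f(k) − (1) = 0.
From deg A=1, deg B=0, deg C=0: d=-1.
Bound -1 < 0, so the key equation has no polynomial solution.

No. Not Gosper-summable.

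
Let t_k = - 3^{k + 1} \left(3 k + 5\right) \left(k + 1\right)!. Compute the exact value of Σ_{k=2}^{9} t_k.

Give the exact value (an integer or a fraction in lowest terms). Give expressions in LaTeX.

Σ = -7071141369438

t_(k+1)/t_k = 3*(k + 2)*(3*k + 8)/(3*k + 5).
So A=3*k + 6 and B=1, with C=k + 5/3.
Need (3*k + 6)·f(k+1) − (1)·f(k) = k + 5/3.
d = 0 from the (1,0,1) case.
Solving with deg f ≤ 0: f(k) = 1/3.
So s_k = (B(k−1)f/C)·t_k = (1/(3*k + 5))·t_k = -3**(k + 1)*factorial(k + 1).
Verify: -3**(k + 1)*(3*k + 5)*factorial(k + 1) matches t_k.
Sum = s_(10) − s_(2); s_(10) = -7071141369600, s_(2) = -162 ⇒ -7071141369438.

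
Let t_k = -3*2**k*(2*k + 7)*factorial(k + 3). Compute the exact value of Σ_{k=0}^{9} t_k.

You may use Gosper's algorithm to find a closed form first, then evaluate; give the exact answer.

Σ = -19129407897582

t_(k+1)/t_k = 2*(k + 4)*(2*k + 9)/(2*k + 7).
So A=2*k + 8 and B=1, with C=k + 7/2.
Solve (2*k + 8)·f(k+1) − (1)·f(k) = k + 7/2.
From deg A=1, deg B=0, deg C=1: d=0.
Match coefficients ⇒ f(k) = 1/2.
Get s_k = R·t_k = -3*2**k*factorial(k + 3) with R(k) = B(k−1)f(k)/C(k) = 1/(2*k + 7).
Δs = -3*2**k*(2*k + 7)*factorial(k + 3), as required.
Sum = s_(10) − s_(0); s_(10) = -19129407897600, s_(0) = -18 ⇒ -19129407897582.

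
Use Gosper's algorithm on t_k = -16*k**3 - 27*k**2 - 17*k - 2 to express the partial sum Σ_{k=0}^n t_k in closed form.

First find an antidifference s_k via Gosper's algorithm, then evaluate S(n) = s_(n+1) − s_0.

S(n) = -4*n**4 - 17*n**3 - 26*n**2 - 15*n - 2

t_(k+1)/t_k = (16*k**3 + 75*k**2 + 119*k + 62)/(16*k**3 + 27*k**2 + 17*k + 2).
Factor: A=1; B=1; C=k**3 + 27*k**2/16 + 17*k/16 + 1/8.
Solve (1)·f(k+1) − (1)·f(k) = k**3 + 27*k**2/16 + 17*k/16 + 1/8.
Bound: deg f ≤ 4.
Match coefficients ⇒ f(k) = k*(4*k**3 + k**2 - k - 2)/16.
So s_k = (B(k−1)f/C)·t_k = (k*(4*k**3 + k**2 - k - 2)/(16*k**3 + 27*k**2 + 17*k + 2))·t_k = k*(-4*k**3 - k**2 + k + 2).
s_(k+1) − s_k = -16*k**3 - 27*k**2 - 17*k - 2 = t_k.
s_(n+1) = -4*n**4 - 17*n**3 - 26*n**2 - 15*n - 2 and s_(0) = 0, so S(n) = -4*n**4 - 17*n**3 - 26*n**2 - 15*n - 2.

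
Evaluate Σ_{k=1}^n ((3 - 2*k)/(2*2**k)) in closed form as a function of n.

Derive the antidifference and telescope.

S(n) = 2**(-n - 1)*(-2**n + 2*n + 1)

Compute t_(k+1)/t_k: get (2*k - 1)/(2*(2*k - 3)).
Normal form (A,B,C) = (1/2, 1, k - 3/2).
Solve (1/2)·f(k+1) − (1)·f(k) = k - 3/2.
From deg A=0, deg B=0, deg C=1: d=1.
A polynomial solution: f(k) = 1 - 2*k.
Then R = B(k−1)f/C = -2*(2*k - 1)/(2*k - 3), so s_k = R(k)·t_k = (2*k - 1)/2**k.
Δs = (3 - 2*k)/(2*2**k), as required.
s_(n+1) = 2**(-n - 1)*(2*n + 1) and s_(1) = 1/2, so S(n) = 2**(-n - 1)*(-2**n + 2*n + 1).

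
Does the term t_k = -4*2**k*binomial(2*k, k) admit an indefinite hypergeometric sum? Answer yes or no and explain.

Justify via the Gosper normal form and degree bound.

No. Not Gosper-summable.

Ratio r(k) = 4*(2*k + 1)/(k + 1).
So A=8*k + 4 and B=k + 1, with C=1.
Need (8*k + 4)·f(k+1) − (k)·f(k) = 1.
deg f ≤ -1 (via 1,1,0).
deg f ≤ -1 is impossible — no certificate.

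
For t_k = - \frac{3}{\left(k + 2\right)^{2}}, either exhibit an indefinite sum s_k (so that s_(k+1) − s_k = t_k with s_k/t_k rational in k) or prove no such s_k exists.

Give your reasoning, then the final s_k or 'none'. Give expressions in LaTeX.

Ratio r(k) = (k + 2)**2/(k + 3)**2.
A = k**2 + 4*k + 4, B = k**2 + 6*k + 9, C = 1.
Key eq: (k**2 + 4*k + 4)·f(k+1) = (k**2 + 4*k + 4)·f(k) + (1).
d = 0 from the (2,2,0) case.
Generic f = c0 gives residual -1; -1 = 0 cannot hold, so t_k is not Gosper-summable.

not Gosper-summable; s_k does not exist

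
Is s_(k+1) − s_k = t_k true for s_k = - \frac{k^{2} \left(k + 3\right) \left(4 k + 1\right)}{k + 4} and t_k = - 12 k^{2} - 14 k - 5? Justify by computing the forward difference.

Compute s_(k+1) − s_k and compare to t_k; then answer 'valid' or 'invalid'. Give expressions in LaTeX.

s_(k+1) = -(k + 1)**2*(k + 4)*(4*k + 5)/(k + 5)
s_(k+1) − s_k = 2*(-6*k**4 - 57*k**3 - 155*k**2 - 132*k - 40)/(k**2 + 9*k + 20)
(s_(k+1) − s_k) − t_k = (8*k**3 + 61*k**2 + 61*k + 20)/(k**2 + 9*k + 20)

Invalid: residual \frac{8 k^{3} + 61 k^{2} + 61 k + 20}{k^{2} + 9 k + 20} ≠ 0.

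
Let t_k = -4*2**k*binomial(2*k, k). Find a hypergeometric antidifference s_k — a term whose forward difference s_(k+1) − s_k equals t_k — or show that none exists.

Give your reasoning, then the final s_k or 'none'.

no hypergeometric antidifference exists

The ratio is 4*(2*k + 1)/(k + 1).
A = 8*k + 4, B = k + 1, C = 1.
Solve (8*k + 4)·f(k+1) − (k)·f(k) = 1.
Bound: deg f ≤ -1.
Bound -1 < 0, so the key equation has no polynomial solution.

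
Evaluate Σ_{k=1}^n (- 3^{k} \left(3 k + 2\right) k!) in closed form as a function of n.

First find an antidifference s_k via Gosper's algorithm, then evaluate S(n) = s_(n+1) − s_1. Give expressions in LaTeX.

S(n) = - 3 \cdot 3^{n} \left(n + 1\right)! + 3

The ratio is 3*(k + 1)*(3*k + 5)/(3*k + 2).
Gosper form: A/B · C(k+1)/C(k) with A=3*k + 3, B=1, C=k + 2/3.
Solve (3*k + 3)·f(k+1) − (1)·f(k) = k + 2/3.
Degrees (1,0,1) ⇒ d ≤ 0.
A polynomial solution: f(k) = 1/3.
R(k) = B(k−1)·f(k)/C(k) = 1/(3*k + 2); s_k = R·t_k = -3**k*factorial(k).
s_(k+1) − s_k = -3**k*(3*k + 2)*factorial(k) = t_k.
Σ_(k=1)^n t_k = s_(n+1) − s_(1) = (-3**(n + 1)*factorial(n + 1)) − (-3), i.e. -3*3**n*factorial(n + 1) + 3.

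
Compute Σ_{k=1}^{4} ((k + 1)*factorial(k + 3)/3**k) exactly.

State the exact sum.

Step 1: r(k) = (k + 2)*(k + 4)/(3*(k + 1)).
Gosper form: A/B · C(k+1)/C(k) with A=k/3 + 4/3, B=1, C=k + 1.
Set up (k/3 + 4/3)·f(k+1) − (1)·f(k) − (k + 1) = 0.
d = 0 from the (1,0,1) case.
Solve for f: f(k) = 3 (degree 0 ≤ 0).
Get s_k = R·t_k = 3**(1 - k)*factorial(k + 3) with R(k) = B(k−1)f(k)/C(k) = 3/(k + 1).
s_(k+1) − s_k = (k + 1)*factorial(k + 3)/3**k = t_k.
Telescoping: Σ = s_(5) − s_(1) = 4480/9 − (24) = 4264/9.

Σ = 4264/9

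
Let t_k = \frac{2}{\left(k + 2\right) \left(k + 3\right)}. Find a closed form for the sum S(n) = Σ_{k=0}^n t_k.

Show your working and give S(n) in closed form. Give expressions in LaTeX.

S(n) = \frac{n + 1}{n + 3}

r(k) = (k + 2)/(k + 4) after simplifying.
So A=k + 2 and B=k + 4, with C=1.
Key eq: (k + 2)·f(k+1) = (k + 3)·f(k) + (1).
Bound: deg f ≤ 1.
Coefficient equations give f(k) = k/2.
So s_k = (B(k−1)f/C)·t_k = (k*(k + 3)/2)·t_k = k/(k + 2).
Δs = 2/(k**2 + 5*k + 6), as required.
Evaluate: s_(n+1) = (n + 1)/(n + 3); subtract s_(0) = 0 ⇒ S(n) = (n + 1)/(n + 3).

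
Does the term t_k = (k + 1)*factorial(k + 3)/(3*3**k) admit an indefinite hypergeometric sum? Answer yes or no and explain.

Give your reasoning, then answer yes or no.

The ratio is (k + 2)*(k + 4)/(3*(k + 1)).
Factor: A=k/3 + 4/3; B=1; C=k + 1.
Set up (k/3 + 4/3)·f(k+1) − (1)·f(k) − (k + 1) = 0.
From deg A=1, deg B=0, deg C=1: d=0.
A polynomial solution: f(k) = 3.
Get s_k = R·t_k = factorial(k + 3)/3**k with R(k) = B(k−1)f(k)/C(k) = 3/(k + 1).
Δs = (k + 1)*factorial(k + 3)/(3*3**k), as required.

Yes. s_k = factorial(k + 3)/3**k.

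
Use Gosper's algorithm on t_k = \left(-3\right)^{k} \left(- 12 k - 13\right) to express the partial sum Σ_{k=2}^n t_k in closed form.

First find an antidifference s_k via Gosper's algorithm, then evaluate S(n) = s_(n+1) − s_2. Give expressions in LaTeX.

S(n) = - 12 \left(-3\right)^{n} + 3 \left(-3\right)^{n + 1} n - 63

r(k) = 3*(-12*k - 25)/(12*k + 13) after simplifying.
Normal form (A,B,C) = (-3, 1, k + 13/12).
Set up (-3)·f(k+1) − (1)·f(k) − (k + 13/12) = 0.
Bound: deg f ≤ 1.
Solve for f: f(k) = -(3*k + 1)/12 (degree 1 ≤ 1).
So s_k = (B(k−1)f/C)·t_k = (-(3*k + 1)/(12*k + 13))·t_k = (-3)**k*(3*k + 1).
s_(k+1) − s_k = (-3)**k*(-12*k - 13) = t_k.
Telescope: S(n) = s_(n+1) − s_(2) = (-3)**(n + 1)*(3*n + 4) − (63) = -12*(-3)**n + 3*(-3)**(n + 1)*n - 63.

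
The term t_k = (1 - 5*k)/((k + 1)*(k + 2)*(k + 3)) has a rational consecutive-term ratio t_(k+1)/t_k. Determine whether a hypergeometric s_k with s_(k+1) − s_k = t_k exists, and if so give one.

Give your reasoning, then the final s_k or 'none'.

s_k = k*(2 - k)/((k + 1)*(k + 2))

Step 1: r(k) = (k + 1)*(5*k + 4)/((k + 4)*(5*k - 1)).
So A=k + 1 and B=k + 4, with C=k - 1/5.
Need (k + 1)·f(k+1) − (k + 3)·f(k) = k - 1/5.
deg f ≤ 2 (via 1,1,1).
Solve for f: f(k) = k*(k - 2)/5 (degree 2 ≤ 2).
Certificate R = B(k−1)f/C = k*(k - 2)*(k + 3)/(5*k - 1) gives s_k = k*(2 - k)/((k + 1)*(k + 2)).
s_(k+1) − s_k = (1 - 5*k)/(k**3 + 6*k**2 + 11*k + 6) = t_k.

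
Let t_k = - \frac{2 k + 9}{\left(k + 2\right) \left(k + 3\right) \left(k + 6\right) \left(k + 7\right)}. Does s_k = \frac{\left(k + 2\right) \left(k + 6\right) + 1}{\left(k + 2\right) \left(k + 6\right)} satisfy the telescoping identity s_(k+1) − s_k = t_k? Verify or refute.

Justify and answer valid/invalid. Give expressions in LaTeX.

Valid — Δs_k = t_k.

s_(k+1) = ((k + 3)*(k + 7) + 1)/((k + 3)*(k + 7))
s_(k+1) − s_k = (-2*k - 9)/(k**4 + 18*k**3 + 113*k**2 + 288*k + 252)
(s_(k+1) − s_k) − t_k = 0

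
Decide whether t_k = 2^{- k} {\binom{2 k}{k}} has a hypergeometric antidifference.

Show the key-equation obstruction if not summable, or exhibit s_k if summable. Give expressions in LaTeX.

The ratio is (2*k + 1)/(k + 1).
Gosper form: A/B · C(k+1)/C(k) with A=2*k + 1, B=k + 1, C=1.
f must satisfy (2*k + 1)·f(k+1) − (k)·f(k) = 1.
Bound: deg f ≤ -1.
Bound -1 < 0, so the key equation has no polynomial solution.

No — negative degree bound, so no certificate f.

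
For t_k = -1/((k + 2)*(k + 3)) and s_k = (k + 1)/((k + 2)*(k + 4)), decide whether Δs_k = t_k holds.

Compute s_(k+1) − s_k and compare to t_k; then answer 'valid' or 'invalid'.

Invalid: residual 3*(2*k + 7)/(k**4 + 14*k**3 + 71*k**2 + 154*k + 120) ≠ 0.

s_(k+1) = (k + 2)/((k + 3)*(k + 5))
s_(k+1) − s_k = (-k**2 - 3*k + 1)/(k**4 + 14*k**3 + 71*k**2 + 154*k + 120)
(s_(k+1) − s_k) − t_k = 3*(2*k + 7)/(k**4 + 14*k**3 + 71*k**2 + 154*k + 120)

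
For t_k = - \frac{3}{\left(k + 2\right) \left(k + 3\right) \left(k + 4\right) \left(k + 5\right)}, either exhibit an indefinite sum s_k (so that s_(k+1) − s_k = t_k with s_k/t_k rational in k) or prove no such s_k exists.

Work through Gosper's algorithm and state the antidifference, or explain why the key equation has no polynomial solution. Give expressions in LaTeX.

s_k = \frac{k \left(- k^{2} - 9 k - 26\right)}{24 \left(k + 2\right) \left(k + 3\right) \left(k + 4\right)}

t_(k+1)/t_k = (k + 2)/(k + 6).
Normal form (A,B,C) = (k + 2, k + 6, 1).
Set up (k + 2)·f(k+1) − (k + 5)·f(k) − (1) = 0.
deg f ≤ 3 (via 1,1,0).
Solve for f: f(k) = k*(k**2 + 9*k + 26)/72 (degree 3 ≤ 3).
Get s_k = R·t_k = k*(-k**2 - 9*k - 26)/(24*(k + 2)*(k + 3)*(k + 4)) with R(k) = B(k−1)f(k)/C(k) = k*(k + 5)*(k**2 + 9*k + 26)/72.
Δs = -3/(k**4 + 14*k**3 + 71*k**2 + 154*k + 120), as required.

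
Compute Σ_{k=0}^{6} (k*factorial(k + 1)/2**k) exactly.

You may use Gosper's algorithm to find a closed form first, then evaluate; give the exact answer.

Σ = 628

r(k) = (k + 1)*(k + 2)/(2*k) after simplifying.
So A=k/2 + 1 and B=1, with C=k.
Key eq: (k/2 + 1)·f(k+1) = (1)·f(k) + (k).
deg f ≤ 0 (via 1,0,1).
A polynomial solution: f(k) = 2.
Get s_k = R·t_k = 2**(1 - k)*factorial(k + 1) with R(k) = B(k−1)f(k)/C(k) = 2/k.
Δs = k*factorial(k + 1)/2**k, as required.
Telescoping: Σ = s_(7) − s_(0) = 630 − (2) = 628.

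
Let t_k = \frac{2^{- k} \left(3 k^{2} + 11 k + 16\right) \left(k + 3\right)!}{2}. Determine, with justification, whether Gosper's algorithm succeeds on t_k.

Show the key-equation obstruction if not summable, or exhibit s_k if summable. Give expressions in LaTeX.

Yes. s_k = 2^{- k} \left(3 k + 2\right) \left(k + 3\right)!.

The ratio is (k + 4)*(11*k + 3*(k + 1)**2 + 27)/(2*(3*k**2 + 11*k + 16)).
Factor: A=k/2 + 2; B=1; C=k**2 + 11*k/3 + 16/3.
f must satisfy (k/2 + 2)·f(k+1) − (1)·f(k) = k**2 + 11*k/3 + 16/3.
deg f ≤ 1 (via 1,0,2).
A polynomial solution: f(k) = 2*(3*k + 2)/3.
R(k) = B(k−1)·f(k)/C(k) = 2*(3*k + 2)/(3*k**2 + 11*k + 16); s_k = R·t_k = (3*k + 2)*factorial(k + 3)/2**k.
Check: Δs_k = (3*k**2 + 11*k + 16)*factorial(k + 3)/(2*2**k). ✓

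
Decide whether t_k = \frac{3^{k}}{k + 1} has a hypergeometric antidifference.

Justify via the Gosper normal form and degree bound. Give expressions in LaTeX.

No — t_k has no hypergeometric antidifference.

The ratio is 3*(k + 1)/(k + 2).
Normal form (A,B,C) = (3*k + 3, k + 2, 1).
Key eq: (3*k + 3)·f(k+1) = (k + 1)·f(k) + (1).
d = -1 from the (1,1,0) case.
deg f ≤ -1 is impossible — no certificate.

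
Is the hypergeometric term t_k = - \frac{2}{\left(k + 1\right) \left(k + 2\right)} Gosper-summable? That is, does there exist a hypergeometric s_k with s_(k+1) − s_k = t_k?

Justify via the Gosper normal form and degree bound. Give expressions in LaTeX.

Yes. s_k = - \frac{2 k}{k + 1}.

Ratio r(k) = (k + 1)/(k + 3).
Normal form (A,B,C) = (k + 1, k + 3, 1).
Set up (k + 1)·f(k+1) − (k + 2)·f(k) − (1) = 0.
deg f ≤ 1 (via 1,1,0).
Match coefficients ⇒ f(k) = k.
Get s_k = R·t_k = -2*k/(k + 1) with R(k) = B(k−1)f(k)/C(k) = k*(k + 2).
Check: Δs_k = -2/(k**2 + 3*k + 2). ✓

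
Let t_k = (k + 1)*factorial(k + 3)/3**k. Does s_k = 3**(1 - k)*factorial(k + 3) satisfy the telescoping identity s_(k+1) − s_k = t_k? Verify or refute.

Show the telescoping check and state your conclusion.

s_(k+1) = factorial(k + 4)/3**k
s_(k+1) − s_k = (k + 1)*factorial(k + 3)/3**k
(s_(k+1) − s_k) − t_k = 0

valid (s_(k+1) − s_k reduces to t_k)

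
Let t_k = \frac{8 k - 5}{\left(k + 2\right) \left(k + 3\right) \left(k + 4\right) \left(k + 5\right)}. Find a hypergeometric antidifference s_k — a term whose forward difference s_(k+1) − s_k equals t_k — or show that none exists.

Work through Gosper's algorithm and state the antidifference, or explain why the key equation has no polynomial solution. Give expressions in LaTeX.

s_k = \frac{k \left(k^{2} + 9 k - 70\right)}{24 \left(k + 2\right) \left(k + 3\right) \left(k + 4\right)}

r(k) = (k + 2)*(8*k + 3)/((k + 6)*(8*k - 5)) after simplifying.
So A=k + 2 and B=k + 6, with C=k - 5/8.
Need (k + 2)·f(k+1) − (k + 5)·f(k) = k - 5/8.
Bound: deg f ≤ 3.
A polynomial solution: f(k) = k*(k - 5)*(k + 14)/192.
Certificate R = B(k−1)f/C = k*(k - 5)*(k + 5)*(k + 14)/(24*(8*k - 5)) gives s_k = k*(k**2 + 9*k - 70)/(24*(k + 2)*(k + 3)*(k + 4)).
Check: Δs_k = (8*k - 5)/(k**4 + 14*k**3 + 71*k**2 + 154*k + 120). ✓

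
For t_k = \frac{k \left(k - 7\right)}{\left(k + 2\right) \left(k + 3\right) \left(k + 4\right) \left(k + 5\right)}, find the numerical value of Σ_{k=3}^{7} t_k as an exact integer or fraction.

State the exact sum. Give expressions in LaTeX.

t_(k+1)/t_k = (k - 6)*(k + 1)*(k + 2)/(k*(k - 7)*(k + 6)).
So A=k + 2 and B=k + 6, with C=k**2 - 7*k.
Set up (k + 2)·f(k+1) − (k + 5)·f(k) − (k**2 - 7*k) = 0.
Degrees (1,1,2) ⇒ d ≤ 3.
A polynomial solution: f(k) = -k*(k - 1).
Certificate R = B(k−1)f/C = -(k - 1)*(k + 5)/(k - 7) gives s_k = -k*(k - 1)/((k + 2)*(k + 3)*(k + 4)).
Verify: k*(k - 7)/(k**4 + 14*k**3 + 71*k**2 + 154*k + 120) matches t_k.
Σ_(k=3)^(7) t_k = s_(8) − s_(3) = -7/165 − (-1/35) = -16/1155.

Σ = -16/1155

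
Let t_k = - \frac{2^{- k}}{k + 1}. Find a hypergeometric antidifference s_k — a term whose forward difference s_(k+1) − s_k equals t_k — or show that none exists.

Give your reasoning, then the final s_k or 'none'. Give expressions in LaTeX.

none (Gosper's algorithm certifies no s_k)

Compute t_(k+1)/t_k: get (k + 1)/(2*(k + 2)).
Gosper form: A/B · C(k+1)/C(k) with A=k/2 + 1/2, B=k + 2, C=1.
Need (k/2 + 1/2)·f(k+1) − (k + 1)·f(k) = 1.
Bound: deg f ≤ -1.
d = -1 < 0 ⇒ no nonzero polynomial f; not summable.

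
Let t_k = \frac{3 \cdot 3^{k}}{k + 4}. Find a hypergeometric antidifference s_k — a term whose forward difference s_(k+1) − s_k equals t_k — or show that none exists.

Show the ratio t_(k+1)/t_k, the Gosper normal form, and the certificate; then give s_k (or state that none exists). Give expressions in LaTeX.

none (Gosper's algorithm certifies no s_k)

r(k) = 3*(k + 4)/(k + 5) after simplifying.
So A=3*k + 12 and B=k + 5, with C=1.
Solve (3*k + 12)·f(k+1) − (k + 4)·f(k) = 1.
Bound: deg f ≤ -1.
Bound -1 < 0, so the key equation has no polynomial solution.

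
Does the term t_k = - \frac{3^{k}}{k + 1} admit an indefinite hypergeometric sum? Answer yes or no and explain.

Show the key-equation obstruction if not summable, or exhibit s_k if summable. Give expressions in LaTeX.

No; the degree bound rules out any f.

Ratio r(k) = 3*(k + 1)/(k + 2).
Gosper form: A/B · C(k+1)/C(k) with A=3*k + 3, B=k + 2, C=1.
Need (3*k + 3)·f(k+1) − (k + 1)·f(k) = 1.
Bound: deg f ≤ -1.
Bound -1 < 0, so the key equation has no polynomial solution.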